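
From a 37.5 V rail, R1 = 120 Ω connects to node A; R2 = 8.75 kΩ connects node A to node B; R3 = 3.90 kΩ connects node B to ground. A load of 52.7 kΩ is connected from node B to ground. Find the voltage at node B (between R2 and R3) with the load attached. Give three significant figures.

V ≈ 10.9 V

At node B, R3 is in parallel with the load: R3‖R_L = 3631 Ω.
Below node A the resistance is R2 + (R3‖R_L) = 12380 Ω, so V_A = 37.5 × 12380/12500 = 37.14 V.
Then V_B = V_A × (R3‖R_L)/(R2 + R3‖R_L) = 37.14 × 3631/12380 = 10.9 V.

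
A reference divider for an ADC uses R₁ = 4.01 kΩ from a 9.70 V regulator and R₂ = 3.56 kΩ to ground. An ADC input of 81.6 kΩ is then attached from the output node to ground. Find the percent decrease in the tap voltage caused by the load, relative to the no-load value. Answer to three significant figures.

The divider's output (Thévenin) resistance is R₁‖R₂ = 1.886 kΩ.
Fractional drop under load = R_th/(R_th + R_L) = 1.886 / (1.886 + 81.6) = 0.02259.
So the output falls by 2.26 %.

2.26 %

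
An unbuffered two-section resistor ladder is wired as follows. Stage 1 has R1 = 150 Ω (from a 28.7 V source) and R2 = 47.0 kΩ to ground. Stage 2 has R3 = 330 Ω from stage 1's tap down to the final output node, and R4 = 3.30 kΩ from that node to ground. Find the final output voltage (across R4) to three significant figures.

Stage 2 presents R3+R4 = 3630 Ω as a load on stage 1's tap.
Stage 1's lower leg becomes R2‖(R3+R4) = 3370 Ω, so V_mid = 28.7 × 3370/3520 = 27.48 V.
Stage 2 is itself unloaded: V_out = V_mid × R4/(R3+R4) = 27.48 × 3300/3630 = 25.0 V.

V_out ≈ 25.0 V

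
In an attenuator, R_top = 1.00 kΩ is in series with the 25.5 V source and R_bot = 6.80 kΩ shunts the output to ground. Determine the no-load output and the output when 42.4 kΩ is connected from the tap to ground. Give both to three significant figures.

Unloaded: 22.2 V; loaded: 21.8 V

Open-circuit: V = 25.5 × 6.80/(1.00 + 6.80) = 22.2 V.
With the load, R_bot becomes R_bot‖R_L = 5.860 kΩ, so V = 25.5 × 5.860/6.860 = 21.8 V.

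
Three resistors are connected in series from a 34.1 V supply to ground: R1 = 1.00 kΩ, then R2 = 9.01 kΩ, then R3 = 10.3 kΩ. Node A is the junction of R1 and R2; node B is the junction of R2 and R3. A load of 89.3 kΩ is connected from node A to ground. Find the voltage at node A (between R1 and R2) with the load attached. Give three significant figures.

V ≈ 32.1 V

Below node A the series string R2+R3 = 19.31 kΩ sits in parallel with the 89.3 kΩ load: 15.88 kΩ.
V_A = 34.1 × 15.88/(1.00 + 15.88) = 32.1 V.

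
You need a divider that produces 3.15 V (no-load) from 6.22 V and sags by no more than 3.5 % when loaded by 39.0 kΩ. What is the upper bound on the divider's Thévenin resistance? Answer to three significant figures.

R_th ≤ 1.41 kΩ

Loading drop = R_th/(R_th + R_L) ≤ 0.0350, so R_th ≤ R_L · ε/(1−ε) = 39.0 kΩ × 0.0350/0.9650 = 1.41 kΩ.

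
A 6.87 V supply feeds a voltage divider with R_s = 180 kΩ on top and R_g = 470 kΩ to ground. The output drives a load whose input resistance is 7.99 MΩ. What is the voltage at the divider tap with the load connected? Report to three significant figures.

V_out ≈ 4.89 V

The load sits in parallel with R_g: R_g‖R_L = (470 × 7990) / (470 + 7990) = 443.9 kΩ.
V_out = 6.87 × 443.9 / (180 + 443.9) = 6.87 × 443.9/623.9 = 4.89 V.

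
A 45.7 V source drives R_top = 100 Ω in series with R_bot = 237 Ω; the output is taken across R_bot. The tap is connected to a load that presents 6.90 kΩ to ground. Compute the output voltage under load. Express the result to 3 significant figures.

The load sits in parallel with R_bot: R_bot‖R_L = (237 × 6900) / (237 + 6900) = 229.1 Ω.
V_out = 45.7 × 229.1 / (100 + 229.1) = 45.7 × 229.1/329.1 = 31.8 V.

V_out ≈ 31.8 V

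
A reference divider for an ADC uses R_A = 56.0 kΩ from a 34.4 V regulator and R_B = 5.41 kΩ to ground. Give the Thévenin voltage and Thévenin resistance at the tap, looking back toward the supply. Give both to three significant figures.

V_th = 3.03 V, R_th = 4.93 kΩ

V_th is the open-circuit tap voltage: 34.4 × 5.41/(56.0 + 5.41) = 3.03 V.
With the supply zeroed, R_A and R_B appear in parallel from the tap: R_th = R_A‖R_B = (56.0 × 5.41)/61.41 = 4.93 kΩ.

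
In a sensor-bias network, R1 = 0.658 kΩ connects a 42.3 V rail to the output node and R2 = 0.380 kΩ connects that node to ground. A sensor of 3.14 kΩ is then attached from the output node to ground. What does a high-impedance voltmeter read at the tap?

The load sits in parallel with R2: R2‖R_L = (380 × 3140) / (380 + 3140) = 339.0 Ω.
V_out = 42.3 × 339.0 / (658 + 339.0) = 42.3 × 339.0/997.0 = 14.4 V.

V_out ≈ 14.4 V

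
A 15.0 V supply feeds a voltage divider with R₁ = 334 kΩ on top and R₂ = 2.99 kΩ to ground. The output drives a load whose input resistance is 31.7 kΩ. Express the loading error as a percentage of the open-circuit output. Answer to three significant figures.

Unloaded V = 15.0 × 2.99/337.0 = 0.13309 V.
Loaded: R₂‖R_L = 2.732 kΩ, giving V = 15.0 × 2.732/336.7 = 0.12171 V.
Drop = (0.13309 − 0.12171) / 0.13309 = 8.55 %.

8.55 %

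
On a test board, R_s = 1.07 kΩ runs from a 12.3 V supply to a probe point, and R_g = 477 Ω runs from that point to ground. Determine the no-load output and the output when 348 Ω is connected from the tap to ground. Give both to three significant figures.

Open-circuit: V = 12.3 × 477/(1070 + 477) = 3.79 V.
With the load, R_g becomes R_g‖R_L = 201.2 Ω, so V = 12.3 × 201.2/1271 = 1.95 V.

Unloaded: 3.79 V; loaded: 1.95 V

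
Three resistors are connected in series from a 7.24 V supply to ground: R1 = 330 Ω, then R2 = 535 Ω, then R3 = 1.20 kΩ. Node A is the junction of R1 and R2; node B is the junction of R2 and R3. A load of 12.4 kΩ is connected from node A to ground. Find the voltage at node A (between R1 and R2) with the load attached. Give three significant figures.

V ≈ 5.95 V

Below node A the series string R2+R3 = 1735 Ω sits in parallel with the 12400 Ω load: 1522 Ω.
V_A = 7.24 × 1522/(330 + 1522) = 5.95 V.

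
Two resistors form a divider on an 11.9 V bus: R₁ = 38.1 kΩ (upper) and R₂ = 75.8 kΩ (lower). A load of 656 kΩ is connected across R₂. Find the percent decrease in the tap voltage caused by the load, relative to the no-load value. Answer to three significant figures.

3.72 %

The divider's output (Thévenin) resistance is R₁‖R₂ = 25.36 kΩ.
Fractional drop under load = R_th/(R_th + R_L) = 25.36 / (25.36 + 656) = 0.03721.
So the output falls by 3.72 %.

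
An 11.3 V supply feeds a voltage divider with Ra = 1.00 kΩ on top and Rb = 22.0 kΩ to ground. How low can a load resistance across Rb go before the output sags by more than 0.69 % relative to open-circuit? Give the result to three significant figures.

Output resistance R_th = Ra‖Rb = (1000 × 22000)/23000 = 956.5 Ω.
The fractional drop is R_th/(R_th + R_L); requiring this ≤ 0.00690 gives R_L ≥ R_th(1/0.00690 − 1) = 956.5 × 143.9 = 138 kΩ.

R_L(min) ≈ 138 kΩ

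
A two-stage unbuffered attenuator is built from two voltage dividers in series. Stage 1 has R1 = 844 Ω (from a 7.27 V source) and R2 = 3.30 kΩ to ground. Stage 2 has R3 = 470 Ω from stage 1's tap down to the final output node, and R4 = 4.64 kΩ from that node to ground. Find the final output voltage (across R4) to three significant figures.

Stage 2 presents R3+R4 = 5110 Ω as a load on stage 1's tap.
Stage 1's lower leg becomes R2‖(R3+R4) = 2005 Ω, so V_mid = 7.27 × 2005/2849 = 5.116 V.
Stage 2 is itself unloaded: V_out = V_mid × R4/(R3+R4) = 5.116 × 4640/5110 = 4.65 V.

V_out ≈ 4.65 V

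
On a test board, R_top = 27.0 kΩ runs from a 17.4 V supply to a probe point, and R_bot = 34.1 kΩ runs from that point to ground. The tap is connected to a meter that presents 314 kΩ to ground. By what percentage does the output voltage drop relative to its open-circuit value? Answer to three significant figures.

The divider's output (Thévenin) resistance is R_top‖R_bot = 15.07 kΩ.
Fractional drop under load = R_th/(R_th + R_L) = 15.07 / (15.07 + 314) = 0.04579.
So the output falls by 4.58 %.

4.58 %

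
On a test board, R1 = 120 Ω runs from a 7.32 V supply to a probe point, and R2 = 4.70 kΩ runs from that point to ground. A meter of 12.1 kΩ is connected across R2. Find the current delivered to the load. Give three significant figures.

I_L ≈ 0.584 mA

R2‖R_L = 3385 Ω; V_out = 7.32 × 3385/3505 = 7.069 V.
I_L = V_out / R_L = 7.069 / 12.1 kΩ = 0.584 mA.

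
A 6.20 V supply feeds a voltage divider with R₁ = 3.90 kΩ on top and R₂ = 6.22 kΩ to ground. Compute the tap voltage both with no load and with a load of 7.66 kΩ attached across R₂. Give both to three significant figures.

Open-circuit: V = 6.20 × 6.22/(3.90 + 6.22) = 3.81 V.
With the load, R₂ becomes R₂‖R_L = 3.433 kΩ, so V = 6.20 × 3.433/7.333 = 2.90 V.

Unloaded: 3.81 V; loaded: 2.90 V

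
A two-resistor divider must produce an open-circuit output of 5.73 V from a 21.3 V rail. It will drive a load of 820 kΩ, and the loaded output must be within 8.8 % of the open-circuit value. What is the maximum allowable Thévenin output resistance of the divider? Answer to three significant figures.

Loading drop = R_th/(R_th + R_L) ≤ 0.0880, so R_th ≤ R_L · ε/(1−ε) = 820 kΩ × 0.0880/0.9120 = 79.1 kΩ.
(Any R1, R2 with R2/(R1+R2) = 0.269 and R1‖R2 ≤ 79.1 kΩ will meet the spec.)

R_th ≤ 79.1 kΩ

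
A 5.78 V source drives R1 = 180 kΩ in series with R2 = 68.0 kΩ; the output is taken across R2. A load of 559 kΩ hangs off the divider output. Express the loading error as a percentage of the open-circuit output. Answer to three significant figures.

8.11 %

Unloaded V = 5.78 × 68.0/248.0 = 1.5848 V.
Loaded: R2‖R_L = 60.63 kΩ, giving V = 5.78 × 60.63/240.6 = 1.4563 V.
Drop = (1.5848 − 1.4563) / 1.5848 = 8.11 %.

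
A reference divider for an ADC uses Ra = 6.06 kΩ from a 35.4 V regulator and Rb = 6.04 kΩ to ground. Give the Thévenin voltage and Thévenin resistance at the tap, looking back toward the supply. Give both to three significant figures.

V_th = 17.7 V, R_th = 3.02 kΩ

V_th is the open-circuit tap voltage: 35.4 × 6.04/(6.06 + 6.04) = 17.7 V.
With the supply zeroed, Ra and Rb appear in parallel from the tap: R_th = Ra‖Rb = (6.06 × 6.04)/12.10 = 3.02 kΩ.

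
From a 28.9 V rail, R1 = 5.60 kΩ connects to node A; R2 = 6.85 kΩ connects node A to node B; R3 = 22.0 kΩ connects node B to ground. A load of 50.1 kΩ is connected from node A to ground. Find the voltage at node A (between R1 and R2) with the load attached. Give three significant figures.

V ≈ 22.1 V

Below node A the series string R2+R3 = 28.85 kΩ sits in parallel with the 50.1 kΩ load: 18.31 kΩ.
V_A = 28.9 × 18.31/(5.60 + 18.31) = 22.1 V.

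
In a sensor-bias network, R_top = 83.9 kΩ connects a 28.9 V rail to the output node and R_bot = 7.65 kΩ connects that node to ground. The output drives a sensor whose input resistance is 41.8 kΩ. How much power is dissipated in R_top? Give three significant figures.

P ≈ 8.58 mW

Total resistance from the source is R_top + (R_bot‖R_L) = 90.37 kΩ, so I = 28.9/90.37 kΩ = 0.3198 mA.
P = I²·R_top = (0.3198 mA)² × 83.9 kΩ = 8.58 mW.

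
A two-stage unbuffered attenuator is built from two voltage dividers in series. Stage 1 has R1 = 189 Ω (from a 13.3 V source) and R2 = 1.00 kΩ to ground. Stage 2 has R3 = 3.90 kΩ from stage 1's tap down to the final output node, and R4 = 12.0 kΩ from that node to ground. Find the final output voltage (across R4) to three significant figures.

Stage 2 presents R3+R4 = 15900 Ω as a load on stage 1's tap.
Stage 1's lower leg becomes R2‖(R3+R4) = 940.8 Ω, so V_mid = 13.3 × 940.8/1130 = 11.08 V.
Stage 2 is itself unloaded: V_out = V_mid × R4/(R3+R4) = 11.08 × 12000/15900 = 8.36 V.

V_out ≈ 8.36 V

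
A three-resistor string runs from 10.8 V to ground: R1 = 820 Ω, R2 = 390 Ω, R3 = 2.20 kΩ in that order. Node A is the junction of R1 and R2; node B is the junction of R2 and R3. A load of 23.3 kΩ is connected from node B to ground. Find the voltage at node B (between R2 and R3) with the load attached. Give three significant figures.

At node B, R3 is in parallel with the load: R3‖R_L = 2010 Ω.
Below node A the resistance is R2 + (R3‖R_L) = 2400 Ω, so V_A = 10.8 × 2400/3220 = 8.050 V.
Then V_B = V_A × (R3‖R_L)/(R2 + R3‖R_L) = 8.050 × 2010/2400 = 6.74 V.

V ≈ 6.74 V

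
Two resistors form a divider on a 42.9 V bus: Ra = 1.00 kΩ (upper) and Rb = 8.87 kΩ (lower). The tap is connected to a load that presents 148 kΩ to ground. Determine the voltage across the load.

V_out ≈ 38.3 V

The load sits in parallel with Rb: Rb‖R_L = (8.87 × 148) / (8.87 + 148) = 8.368 kΩ.
V_out = 42.9 × 8.368 / (1.00 + 8.368) = 42.9 × 8.368/9.368 = 38.3 V.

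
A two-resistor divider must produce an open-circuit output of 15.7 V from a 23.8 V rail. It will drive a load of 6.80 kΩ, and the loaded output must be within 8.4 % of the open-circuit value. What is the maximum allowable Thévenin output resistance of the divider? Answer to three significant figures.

R_th ≤ 624 Ω

Loading drop = R_th/(R_th + R_L) ≤ 0.0840, so R_th ≤ R_L · ε/(1−ε) = 6.80 kΩ × 0.0840/0.9160 = 624 Ω.
(Any R1, R2 with R2/(R1+R2) = 0.660 and R1‖R2 ≤ 624 Ω will meet the spec.)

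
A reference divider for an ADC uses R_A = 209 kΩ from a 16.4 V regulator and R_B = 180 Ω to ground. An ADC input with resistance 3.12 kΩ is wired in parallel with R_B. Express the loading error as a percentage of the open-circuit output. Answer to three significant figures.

The divider's output (Thévenin) resistance is R_A‖R_B = 179.8 Ω.
Fractional drop under load = R_th/(R_th + R_L) = 179.8 / (179.8 + 3120) = 0.05450.
So the output falls by 5.45 %.

5.45 %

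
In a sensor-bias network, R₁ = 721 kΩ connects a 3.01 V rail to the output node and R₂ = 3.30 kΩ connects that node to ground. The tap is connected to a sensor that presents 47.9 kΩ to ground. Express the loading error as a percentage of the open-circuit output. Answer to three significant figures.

6.42 %

The divider's output (Thévenin) resistance is R₁‖R₂ = 3.285 kΩ.
Fractional drop under load = R_th/(R_th + R_L) = 3.285 / (3.285 + 47.9) = 0.06418.
So the output falls by 6.42 %.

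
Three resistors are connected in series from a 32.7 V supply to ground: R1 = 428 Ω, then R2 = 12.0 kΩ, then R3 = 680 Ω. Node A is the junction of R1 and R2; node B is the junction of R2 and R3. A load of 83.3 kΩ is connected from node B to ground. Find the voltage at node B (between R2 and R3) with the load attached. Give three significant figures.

At node B, R3 is in parallel with the load: R3‖R_L = 674.5 Ω.
Below node A the resistance is R2 + (R3‖R_L) = 12670 Ω, so V_A = 32.7 × 12670/13100 = 31.63 V.
Then V_B = V_A × (R3‖R_L)/(R2 + R3‖R_L) = 31.63 × 674.5/12670 = 1.68 V.

V ≈ 1.68 V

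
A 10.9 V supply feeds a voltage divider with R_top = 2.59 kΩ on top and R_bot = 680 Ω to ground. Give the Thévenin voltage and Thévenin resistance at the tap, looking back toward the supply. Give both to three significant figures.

V_th = 2.27 V, R_th = 539 Ω

V_th is the open-circuit tap voltage: 10.9 × 680/(2590 + 680) = 2.27 V.
With the supply zeroed, R_top and R_bot appear in parallel from the tap: R_th = R_top‖R_bot = (2590 × 680)/3270 = 539 Ω.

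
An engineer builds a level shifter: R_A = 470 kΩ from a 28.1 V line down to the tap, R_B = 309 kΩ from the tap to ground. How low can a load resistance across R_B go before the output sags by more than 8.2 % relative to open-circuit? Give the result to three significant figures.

R_L(min) ≈ 2.09 MΩ

Output resistance R_th = R_A‖R_B = (470 × 309)/779.0 = 186.4 kΩ.
The fractional drop is R_th/(R_th + R_L); requiring this ≤ 0.0820 gives R_L ≥ R_th(1/0.0820 − 1) = 186.4 × 11.20 = 2.09 MΩ.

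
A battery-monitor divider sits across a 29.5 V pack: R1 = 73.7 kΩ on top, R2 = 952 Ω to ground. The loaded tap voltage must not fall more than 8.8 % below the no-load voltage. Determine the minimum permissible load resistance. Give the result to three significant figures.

Output resistance R_th = R1‖R2 = (73700 × 952)/74650 = 939.9 Ω.
The fractional drop is R_th/(R_th + R_L); requiring this ≤ 0.0880 gives R_L ≥ R_th(1/0.0880 − 1) = 939.9 × 10.36 = 9.74 kΩ.

R_L(min) ≈ 9.74 kΩ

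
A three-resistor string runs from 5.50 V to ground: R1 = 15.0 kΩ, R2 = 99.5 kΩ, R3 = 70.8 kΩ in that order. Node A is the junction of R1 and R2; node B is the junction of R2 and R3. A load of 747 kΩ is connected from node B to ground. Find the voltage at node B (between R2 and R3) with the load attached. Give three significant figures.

At node B, R3 is in parallel with the load: R3‖R_L = 64.67 kΩ.
Below node A the resistance is R2 + (R3‖R_L) = 164.2 kΩ, so V_A = 5.50 × 164.2/179.2 = 5.040 V.
Then V_B = V_A × (R3‖R_L)/(R2 + R3‖R_L) = 5.040 × 64.67/164.2 = 1.99 V.

V ≈ 1.99 V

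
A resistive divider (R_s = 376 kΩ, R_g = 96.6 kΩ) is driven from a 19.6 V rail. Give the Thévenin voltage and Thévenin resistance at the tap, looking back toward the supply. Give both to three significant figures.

V_th is the open-circuit tap voltage: 19.6 × 96.6/(376 + 96.6) = 4.01 V.
With the supply zeroed, R_s and R_g appear in parallel from the tap: R_th = R_s‖R_g = (376 × 96.6)/472.6 = 76.9 kΩ.

V_th = 4.01 V, R_th = 76.9 kΩ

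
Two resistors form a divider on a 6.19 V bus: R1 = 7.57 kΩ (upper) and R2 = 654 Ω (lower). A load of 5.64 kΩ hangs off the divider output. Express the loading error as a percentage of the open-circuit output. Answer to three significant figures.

The divider's output (Thévenin) resistance is R1‖R2 = 602.0 Ω.
Fractional drop under load = R_th/(R_th + R_L) = 602.0 / (602.0 + 5640) = 0.09644.
So the output falls by 9.64 %.

9.64 %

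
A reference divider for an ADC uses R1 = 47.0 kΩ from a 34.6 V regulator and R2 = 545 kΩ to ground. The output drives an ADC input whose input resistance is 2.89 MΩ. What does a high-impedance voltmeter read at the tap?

V_out ≈ 31.4 V

The load sits in parallel with R2: R2‖R_L = (545 × 2890) / (545 + 2890) = 458.5 kΩ.
V_out = 34.6 × 458.5 / (47.0 + 458.5) = 34.6 × 458.5/505.5 = 31.4 V.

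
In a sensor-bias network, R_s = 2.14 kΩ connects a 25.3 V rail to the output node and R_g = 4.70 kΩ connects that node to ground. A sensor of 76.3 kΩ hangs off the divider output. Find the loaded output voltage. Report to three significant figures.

The load sits in parallel with R_g: R_g‖R_L = (4.70 × 76.3) / (4.70 + 76.3) = 4.427 kΩ.
V_out = 25.3 × 4.427 / (2.14 + 4.427) = 25.3 × 4.427/6.567 = 17.1 V.

V_out ≈ 17.1 V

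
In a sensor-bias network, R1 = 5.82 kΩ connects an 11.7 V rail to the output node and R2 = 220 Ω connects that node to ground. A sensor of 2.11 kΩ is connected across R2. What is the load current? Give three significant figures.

R2‖R_L = 199.2 Ω; V_out = 11.7 × 199.2/6019 = 0.3873 V.
I_L = V_out / R_L = 0.3873 / 2.11 kΩ = 0.184 mA.

I_L ≈ 0.184 mA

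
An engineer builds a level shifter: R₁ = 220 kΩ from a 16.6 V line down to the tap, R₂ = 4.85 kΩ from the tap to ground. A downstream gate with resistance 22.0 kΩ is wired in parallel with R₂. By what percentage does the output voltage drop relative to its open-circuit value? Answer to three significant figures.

17.7 %

The divider's output (Thévenin) resistance is R₁‖R₂ = 4.745 kΩ.
Fractional drop under load = R_th/(R_th + R_L) = 4.745 / (4.745 + 22.0) = 0.1774.
So the output falls by 17.7 %.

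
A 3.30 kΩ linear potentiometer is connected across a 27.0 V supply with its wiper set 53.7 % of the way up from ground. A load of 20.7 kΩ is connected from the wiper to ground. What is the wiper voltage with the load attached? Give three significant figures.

V ≈ 13.9 V

The wiper splits the pot into (1−α)R = 1.528 kΩ above and αR = 1.772 kΩ below.
Lower section ‖ load = 1.632 kΩ.
V_wiper = 27.0 × 1.632/(1.528 + 1.632) = 13.9 V.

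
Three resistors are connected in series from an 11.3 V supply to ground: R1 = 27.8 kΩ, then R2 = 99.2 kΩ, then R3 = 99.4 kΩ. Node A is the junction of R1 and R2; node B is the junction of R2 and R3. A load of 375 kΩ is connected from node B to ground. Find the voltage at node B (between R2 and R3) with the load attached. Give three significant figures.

At node B, R3 is in parallel with the load: R3‖R_L = 78.57 kΩ.
Below node A the resistance is R2 + (R3‖R_L) = 177.8 kΩ, so V_A = 11.3 × 177.8/205.6 = 9.772 V.
Then V_B = V_A × (R3‖R_L)/(R2 + R3‖R_L) = 9.772 × 78.57/177.8 = 4.32 V.

V ≈ 4.32 V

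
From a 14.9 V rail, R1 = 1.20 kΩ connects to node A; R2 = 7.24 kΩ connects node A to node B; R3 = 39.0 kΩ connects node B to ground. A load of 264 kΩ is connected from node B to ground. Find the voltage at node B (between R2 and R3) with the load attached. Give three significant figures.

At node B, R3 is in parallel with the load: R3‖R_L = 33.98 kΩ.
Below node A the resistance is R2 + (R3‖R_L) = 41.22 kΩ, so V_A = 14.9 × 41.22/42.42 = 14.48 V.
Then V_B = V_A × (R3‖R_L)/(R2 + R3‖R_L) = 14.48 × 33.98/41.22 = 11.9 V.

V ≈ 11.9 V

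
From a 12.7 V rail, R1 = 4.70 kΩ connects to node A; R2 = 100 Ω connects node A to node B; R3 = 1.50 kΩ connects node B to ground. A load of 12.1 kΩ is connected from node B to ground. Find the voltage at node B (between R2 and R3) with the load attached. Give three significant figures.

V ≈ 2.76 V

At node B, R3 is in parallel with the load: R3‖R_L = 1335 Ω.
Below node A the resistance is R2 + (R3‖R_L) = 1435 Ω, so V_A = 12.7 × 1435/6135 = 2.970 V.
Then V_B = V_A × (R3‖R_L)/(R2 + R3‖R_L) = 2.970 × 1335/1435 = 2.76 V.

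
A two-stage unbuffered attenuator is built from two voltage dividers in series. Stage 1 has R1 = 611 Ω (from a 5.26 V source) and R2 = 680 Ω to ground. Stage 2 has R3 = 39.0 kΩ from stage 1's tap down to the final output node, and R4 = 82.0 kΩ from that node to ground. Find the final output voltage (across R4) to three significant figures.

Stage 2 presents R3+R4 = 121000 Ω as a load on stage 1's tap.
Stage 1's lower leg becomes R2‖(R3+R4) = 676.2 Ω, so V_mid = 5.26 × 676.2/1287 = 2.763 V.
Stage 2 is itself unloaded: V_out = V_mid × R4/(R3+R4) = 2.763 × 82000/121000 = 1.87 V.

V_out ≈ 1.87 V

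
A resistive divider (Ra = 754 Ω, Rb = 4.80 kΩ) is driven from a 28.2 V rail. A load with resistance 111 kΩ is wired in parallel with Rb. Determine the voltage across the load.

The load sits in parallel with Rb: Rb‖R_L = (4800 × 111000) / (4800 + 111000) = 4601 Ω.
V_out = 28.2 × 4601 / (754 + 4601) = 28.2 × 4601/5355 = 24.2 V.

V_out ≈ 24.2 V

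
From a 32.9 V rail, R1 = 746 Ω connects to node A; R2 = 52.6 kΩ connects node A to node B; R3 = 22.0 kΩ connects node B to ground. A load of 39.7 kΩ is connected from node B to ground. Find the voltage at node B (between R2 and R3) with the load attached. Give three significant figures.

V ≈ 6.90 V

At node B, R3 is in parallel with the load: R3‖R_L = 14160 Ω.
Below node A the resistance is R2 + (R3‖R_L) = 66760 Ω, so V_A = 32.9 × 66760/67500 = 32.54 V.
Then V_B = V_A × (R3‖R_L)/(R2 + R3‖R_L) = 32.54 × 14160/66760 = 6.90 V.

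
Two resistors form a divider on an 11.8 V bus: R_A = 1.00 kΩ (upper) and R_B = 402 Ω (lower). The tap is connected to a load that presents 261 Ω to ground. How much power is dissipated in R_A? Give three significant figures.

Total resistance from the source is R_A + (R_B‖R_L) = 1158 Ω, so I = 11.8/1158 Ω = 10.19 mA.
P = I²·R_A = (10.19 mA)² × 1.00 kΩ = 104 mW.

P ≈ 104 mW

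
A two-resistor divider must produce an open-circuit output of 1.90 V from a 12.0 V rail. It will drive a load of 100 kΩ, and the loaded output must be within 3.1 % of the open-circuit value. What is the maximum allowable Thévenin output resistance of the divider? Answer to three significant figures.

Loading drop = R_th/(R_th + R_L) ≤ 0.0310, so R_th ≤ R_L · ε/(1−ε) = 100 kΩ × 0.0310/0.9690 = 3.20 kΩ.

R_th ≤ 3.20 kΩ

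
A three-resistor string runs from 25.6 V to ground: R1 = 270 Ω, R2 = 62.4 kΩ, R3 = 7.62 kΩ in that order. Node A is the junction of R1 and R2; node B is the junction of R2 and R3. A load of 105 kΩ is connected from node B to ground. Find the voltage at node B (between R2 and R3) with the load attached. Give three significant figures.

V ≈ 2.61 V

At node B, R3 is in parallel with the load: R3‖R_L = 7104 Ω.
Below node A the resistance is R2 + (R3‖R_L) = 69500 Ω, so V_A = 25.6 × 69500/69770 = 25.50 V.
Then V_B = V_A × (R3‖R_L)/(R2 + R3‖R_L) = 25.50 × 7104/69500 = 2.61 V.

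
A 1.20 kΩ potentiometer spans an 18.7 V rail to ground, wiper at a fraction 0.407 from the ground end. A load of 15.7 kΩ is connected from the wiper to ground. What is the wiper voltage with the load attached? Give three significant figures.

V ≈ 7.47 V

The wiper splits the pot into (1−α)R = 711.6 Ω above and αR = 488.4 Ω below.
Lower section ‖ load = 473.7 Ω.
V_wiper = 18.7 × 473.7/(711.6 + 473.7) = 7.47 V.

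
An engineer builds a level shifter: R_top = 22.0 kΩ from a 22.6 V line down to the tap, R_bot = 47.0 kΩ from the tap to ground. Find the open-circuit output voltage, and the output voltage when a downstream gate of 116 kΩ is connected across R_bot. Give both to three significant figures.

Unloaded: 15.4 V; loaded: 13.6 V

Open-circuit: V = 22.6 × 47.0/(22.0 + 47.0) = 15.4 V.
With the load, R_bot becomes R_bot‖R_L = 33.45 kΩ, so V = 22.6 × 33.45/55.45 = 13.6 V.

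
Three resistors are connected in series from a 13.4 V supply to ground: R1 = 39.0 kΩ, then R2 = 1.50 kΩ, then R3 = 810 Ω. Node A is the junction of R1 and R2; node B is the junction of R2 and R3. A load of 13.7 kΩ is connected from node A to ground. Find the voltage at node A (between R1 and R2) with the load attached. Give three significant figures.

Below node A the series string R2+R3 = 2310 Ω sits in parallel with the 13700 Ω load: 1977 Ω.
V_A = 13.4 × 1977/(39000 + 1977) = 0.646 V.

V ≈ 0.646 V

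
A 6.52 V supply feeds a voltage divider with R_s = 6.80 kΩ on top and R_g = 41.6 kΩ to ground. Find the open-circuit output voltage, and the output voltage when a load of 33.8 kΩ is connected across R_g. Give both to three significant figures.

Open-circuit: V = 6.52 × 41.6/(6.80 + 41.6) = 5.60 V.
With the load, R_g becomes R_g‖R_L = 18.65 kΩ, so V = 6.52 × 18.65/25.45 = 4.78 V.

Unloaded: 5.60 V; loaded: 4.78 V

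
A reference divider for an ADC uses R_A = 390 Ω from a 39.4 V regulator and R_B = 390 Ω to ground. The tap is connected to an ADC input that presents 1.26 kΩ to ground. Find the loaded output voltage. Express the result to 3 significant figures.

The load sits in parallel with R_B: R_B‖R_L = (390 × 1260) / (390 + 1260) = 297.8 Ω.
V_out = 39.4 × 297.8 / (390 + 297.8) = 39.4 × 297.8/687.8 = 17.1 V.

V_out ≈ 17.1 V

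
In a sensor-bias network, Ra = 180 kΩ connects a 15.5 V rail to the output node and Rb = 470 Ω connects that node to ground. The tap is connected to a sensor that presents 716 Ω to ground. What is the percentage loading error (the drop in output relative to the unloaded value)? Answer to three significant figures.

39.6 %

The divider's output (Thévenin) resistance is Ra‖Rb = 468.8 Ω.
Fractional drop under load = R_th/(R_th + R_L) = 468.8 / (468.8 + 716) = 0.3957.
So the output falls by 39.6 %.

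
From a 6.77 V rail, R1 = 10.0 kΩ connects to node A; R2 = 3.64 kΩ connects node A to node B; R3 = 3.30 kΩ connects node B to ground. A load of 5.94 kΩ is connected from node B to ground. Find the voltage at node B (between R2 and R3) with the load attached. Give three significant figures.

V ≈ 0.911 V

At node B, R3 is in parallel with the load: R3‖R_L = 2.121 kΩ.
Below node A the resistance is R2 + (R3‖R_L) = 5.761 kΩ, so V_A = 6.77 × 5.761/15.76 = 2.475 V.
Then V_B = V_A × (R3‖R_L)/(R2 + R3‖R_L) = 2.475 × 2.121/5.761 = 0.911 V.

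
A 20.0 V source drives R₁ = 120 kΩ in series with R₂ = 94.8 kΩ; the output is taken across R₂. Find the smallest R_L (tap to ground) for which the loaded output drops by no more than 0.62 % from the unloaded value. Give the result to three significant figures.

Output resistance R_th = R₁‖R₂ = (120 × 94.8)/214.8 = 52.96 kΩ.
The fractional drop is R_th/(R_th + R_L); requiring this ≤ 0.00620 gives R_L ≥ R_th(1/0.00620 − 1) = 52.96 × 160.3 = 8.49 MΩ.

R_L(min) ≈ 8.49 MΩ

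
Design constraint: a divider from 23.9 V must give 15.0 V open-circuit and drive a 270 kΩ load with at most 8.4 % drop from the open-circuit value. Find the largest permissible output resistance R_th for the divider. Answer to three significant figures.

Loading drop = R_th/(R_th + R_L) ≤ 0.0840, so R_th ≤ R_L · ε/(1−ε) = 270 kΩ × 0.0840/0.9160 = 24.8 kΩ.
(Any R1, R2 with R2/(R1+R2) = 0.628 and R1‖R2 ≤ 24.8 kΩ will meet the spec.)

R_th ≤ 24.8 kΩ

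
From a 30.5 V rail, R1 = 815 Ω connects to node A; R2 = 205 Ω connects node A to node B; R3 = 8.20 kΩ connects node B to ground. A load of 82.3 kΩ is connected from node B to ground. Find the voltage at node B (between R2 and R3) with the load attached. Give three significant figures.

At node B, R3 is in parallel with the load: R3‖R_L = 7457 Ω.
Below node A the resistance is R2 + (R3‖R_L) = 7662 Ω, so V_A = 30.5 × 7662/8477 = 27.57 V.
Then V_B = V_A × (R3‖R_L)/(R2 + R3‖R_L) = 27.57 × 7457/7662 = 26.8 V.

V ≈ 26.8 V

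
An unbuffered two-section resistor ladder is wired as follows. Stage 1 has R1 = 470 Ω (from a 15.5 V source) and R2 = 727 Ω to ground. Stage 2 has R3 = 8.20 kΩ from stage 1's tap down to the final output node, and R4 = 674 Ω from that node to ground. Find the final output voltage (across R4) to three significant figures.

Stage 2 presents R3+R4 = 8874 Ω as a load on stage 1's tap.
Stage 1's lower leg becomes R2‖(R3+R4) = 672.0 Ω, so V_mid = 15.5 × 672.0/1142 = 9.121 V.
Stage 2 is itself unloaded: V_out = V_mid × R4/(R3+R4) = 9.121 × 674/8874 = 0.693 V.

V_out ≈ 0.693 V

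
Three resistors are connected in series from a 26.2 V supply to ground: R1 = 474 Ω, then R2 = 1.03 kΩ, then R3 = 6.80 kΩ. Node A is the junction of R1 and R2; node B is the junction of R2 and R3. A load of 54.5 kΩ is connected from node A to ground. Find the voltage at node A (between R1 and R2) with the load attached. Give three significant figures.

Below node A the series string R2+R3 = 7830 Ω sits in parallel with the 54500 Ω load: 6846 Ω.
V_A = 26.2 × 6846/(474 + 6846) = 24.5 V.

V ≈ 24.5 V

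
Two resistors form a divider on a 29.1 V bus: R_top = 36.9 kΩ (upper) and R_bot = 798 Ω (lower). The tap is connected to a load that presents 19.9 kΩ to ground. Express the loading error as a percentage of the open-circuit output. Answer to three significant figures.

3.78 %

The divider's output (Thévenin) resistance is R_top‖R_bot = 781.1 Ω.
Fractional drop under load = R_th/(R_th + R_L) = 781.1 / (781.1 + 19900) = 0.03777.
So the output falls by 3.78 %.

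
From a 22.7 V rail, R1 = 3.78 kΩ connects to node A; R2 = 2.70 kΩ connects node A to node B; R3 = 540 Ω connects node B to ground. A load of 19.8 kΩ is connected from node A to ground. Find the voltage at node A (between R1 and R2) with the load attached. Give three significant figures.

V ≈ 9.63 V

Below node A the series string R2+R3 = 3240 Ω sits in parallel with the 19800 Ω load: 2784 Ω.
V_A = 22.7 × 2784/(3780 + 2784) = 9.63 V.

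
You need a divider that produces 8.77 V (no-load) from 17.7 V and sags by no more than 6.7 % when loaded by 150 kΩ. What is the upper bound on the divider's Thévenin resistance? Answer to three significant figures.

R_th ≤ 10.8 kΩ

Loading drop = R_th/(R_th + R_L) ≤ 0.0670, so R_th ≤ R_L · ε/(1−ε) = 150 kΩ × 0.0670/0.9330 = 10.8 kΩ.
(Any R1, R2 with R2/(R1+R2) = 0.495 and R1‖R2 ≤ 10.8 kΩ will meet the spec.)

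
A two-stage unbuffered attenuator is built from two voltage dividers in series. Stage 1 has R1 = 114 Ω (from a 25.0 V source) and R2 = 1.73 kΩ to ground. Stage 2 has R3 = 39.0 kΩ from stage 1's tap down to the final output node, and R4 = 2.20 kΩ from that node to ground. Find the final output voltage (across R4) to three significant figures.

V_out ≈ 1.25 V

Stage 2 presents R3+R4 = 41200 Ω as a load on stage 1's tap.
Stage 1's lower leg becomes R2‖(R3+R4) = 1660 Ω, so V_mid = 25.0 × 1660/1774 = 23.39 V.
Stage 2 is itself unloaded: V_out = V_mid × R4/(R3+R4) = 23.39 × 2200/41200 = 1.25 V.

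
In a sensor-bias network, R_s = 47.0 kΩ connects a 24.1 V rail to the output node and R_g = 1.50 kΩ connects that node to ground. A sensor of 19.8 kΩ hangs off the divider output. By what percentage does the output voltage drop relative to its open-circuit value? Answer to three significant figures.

6.84 %

The divider's output (Thévenin) resistance is R_s‖R_g = 1.454 kΩ.
Fractional drop under load = R_th/(R_th + R_L) = 1.454 / (1.454 + 19.8) = 0.06839.
So the output falls by 6.84 %.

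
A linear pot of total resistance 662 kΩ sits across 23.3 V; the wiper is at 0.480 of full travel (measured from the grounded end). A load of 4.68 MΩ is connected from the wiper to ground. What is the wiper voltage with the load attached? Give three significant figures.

The wiper splits the pot into (1−α)R = 344.2 kΩ above and αR = 317.8 kΩ below.
Lower section ‖ load = 297.6 kΩ.
V_wiper = 23.3 × 297.6/(344.2 + 297.6) = 10.8 V.

V ≈ 10.8 V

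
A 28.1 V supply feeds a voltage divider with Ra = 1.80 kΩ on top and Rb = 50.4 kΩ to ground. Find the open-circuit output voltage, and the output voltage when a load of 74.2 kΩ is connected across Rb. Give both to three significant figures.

Unloaded: 27.1 V; loaded: 26.5 V

Open-circuit: V = 28.1 × 50.4/(1.80 + 50.4) = 27.1 V.
With the load, Rb becomes Rb‖R_L = 30.01 kΩ, so V = 28.1 × 30.01/31.81 = 26.5 V.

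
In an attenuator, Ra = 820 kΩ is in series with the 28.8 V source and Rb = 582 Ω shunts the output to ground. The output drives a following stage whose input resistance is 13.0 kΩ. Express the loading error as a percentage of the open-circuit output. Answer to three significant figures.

The divider's output (Thévenin) resistance is Ra‖Rb = 581.6 Ω.
Fractional drop under load = R_th/(R_th + R_L) = 581.6 / (581.6 + 13000) = 0.04282.
So the output falls by 4.28 %.

4.28 %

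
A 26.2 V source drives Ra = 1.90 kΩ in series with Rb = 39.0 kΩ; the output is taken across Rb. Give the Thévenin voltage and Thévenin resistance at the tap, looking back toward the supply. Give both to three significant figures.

V_th is the open-circuit tap voltage: 26.2 × 39.0/(1.90 + 39.0) = 25.0 V.
With the supply zeroed, Ra and Rb appear in parallel from the tap: R_th = Ra‖Rb = (1.90 × 39.0)/40.90 = 1.81 kΩ.

V_th = 25.0 V, R_th = 1.81 kΩ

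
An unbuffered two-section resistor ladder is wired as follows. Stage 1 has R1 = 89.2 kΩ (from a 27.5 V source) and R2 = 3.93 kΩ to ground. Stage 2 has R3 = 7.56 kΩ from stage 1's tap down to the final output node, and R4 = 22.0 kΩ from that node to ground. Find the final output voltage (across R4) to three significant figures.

V_out ≈ 0.766 V

Stage 2 presents R3+R4 = 29.56 kΩ as a load on stage 1's tap.
Stage 1's lower leg becomes R2‖(R3+R4) = 3.469 kΩ, so V_mid = 27.5 × 3.469/92.67 = 1.029 V.
Stage 2 is itself unloaded: V_out = V_mid × R4/(R3+R4) = 1.029 × 22.0/29.56 = 0.766 V.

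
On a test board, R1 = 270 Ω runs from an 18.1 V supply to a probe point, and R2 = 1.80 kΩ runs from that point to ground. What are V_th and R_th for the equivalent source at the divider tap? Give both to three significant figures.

V_th = 15.7 V, R_th = 235 Ω

V_th is the open-circuit tap voltage: 18.1 × 1800/(270 + 1800) = 15.7 V.
With the supply zeroed, R1 and R2 appear in parallel from the tap: R_th = R1‖R2 = (270 × 1800)/2070 = 235 Ω.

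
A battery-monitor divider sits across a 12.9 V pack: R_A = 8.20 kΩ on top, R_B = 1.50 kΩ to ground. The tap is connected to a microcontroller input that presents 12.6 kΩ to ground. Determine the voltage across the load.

V_out ≈ 1.81 V

The load sits in parallel with R_B: R_B‖R_L = (1.50 × 12.6) / (1.50 + 12.6) = 1.340 kΩ.
V_out = 12.9 × 1.340 / (8.20 + 1.340) = 12.9 × 1.340/9.540 = 1.81 V.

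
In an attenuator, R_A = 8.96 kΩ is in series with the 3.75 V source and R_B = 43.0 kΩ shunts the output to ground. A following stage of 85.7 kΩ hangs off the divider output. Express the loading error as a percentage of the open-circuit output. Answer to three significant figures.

7.96 %

The divider's output (Thévenin) resistance is R_A‖R_B = 7.415 kΩ.
Fractional drop under load = R_th/(R_th + R_L) = 7.415 / (7.415 + 85.7) = 0.07963.
So the output falls by 7.96 %.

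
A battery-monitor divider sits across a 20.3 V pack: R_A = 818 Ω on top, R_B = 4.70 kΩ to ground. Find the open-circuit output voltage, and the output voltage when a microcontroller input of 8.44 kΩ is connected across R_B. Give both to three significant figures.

Unloaded: 17.3 V; loaded: 16.0 V

Open-circuit: V = 20.3 × 4700/(818 + 4700) = 17.3 V.
With the load, R_B becomes R_B‖R_L = 3019 Ω, so V = 20.3 × 3019/3837 = 16.0 V.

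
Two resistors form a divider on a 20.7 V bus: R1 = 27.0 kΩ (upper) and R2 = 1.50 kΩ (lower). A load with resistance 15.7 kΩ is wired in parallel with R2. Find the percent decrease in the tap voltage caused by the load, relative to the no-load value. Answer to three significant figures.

The divider's output (Thévenin) resistance is R1‖R2 = 1.421 kΩ.
Fractional drop under load = R_th/(R_th + R_L) = 1.421 / (1.421 + 15.7) = 0.08300.
So the output falls by 8.30 %.

8.30 %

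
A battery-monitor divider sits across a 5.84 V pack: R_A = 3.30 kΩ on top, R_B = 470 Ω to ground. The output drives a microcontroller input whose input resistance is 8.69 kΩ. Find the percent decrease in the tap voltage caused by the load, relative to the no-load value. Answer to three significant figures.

The divider's output (Thévenin) resistance is R_A‖R_B = 411.4 Ω.
Fractional drop under load = R_th/(R_th + R_L) = 411.4 / (411.4 + 8690) = 0.04520.
So the output falls by 4.52 %.

4.52 %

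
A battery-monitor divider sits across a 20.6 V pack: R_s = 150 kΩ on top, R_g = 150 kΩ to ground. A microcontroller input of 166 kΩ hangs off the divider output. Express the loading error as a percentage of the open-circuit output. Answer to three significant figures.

31.1 %

The divider's output (Thévenin) resistance is R_s‖R_g = 75.00 kΩ.
Fractional drop under load = R_th/(R_th + R_L) = 75.00 / (75.00 + 166) = 0.3112.
So the output falls by 31.1 %.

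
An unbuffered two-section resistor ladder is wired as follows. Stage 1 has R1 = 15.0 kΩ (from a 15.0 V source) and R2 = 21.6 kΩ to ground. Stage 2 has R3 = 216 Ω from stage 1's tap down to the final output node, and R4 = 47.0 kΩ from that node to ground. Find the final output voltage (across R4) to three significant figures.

Stage 2 presents R3+R4 = 47220 Ω as a load on stage 1's tap.
Stage 1's lower leg becomes R2‖(R3+R4) = 14820 Ω, so V_mid = 15.0 × 14820/29820 = 7.455 V.
Stage 2 is itself unloaded: V_out = V_mid × R4/(R3+R4) = 7.455 × 47000/47220 = 7.42 V.

V_out ≈ 7.42 V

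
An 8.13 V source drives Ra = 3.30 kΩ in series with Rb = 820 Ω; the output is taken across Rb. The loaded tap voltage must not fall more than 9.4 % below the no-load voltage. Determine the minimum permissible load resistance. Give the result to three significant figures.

R_L(min) ≈ 6.33 kΩ

Output resistance R_th = Ra‖Rb = (3300 × 820)/4120 = 656.8 Ω.
The fractional drop is R_th/(R_th + R_L); requiring this ≤ 0.0940 gives R_L ≥ R_th(1/0.0940 − 1) = 656.8 × 9.638 = 6.33 kΩ.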